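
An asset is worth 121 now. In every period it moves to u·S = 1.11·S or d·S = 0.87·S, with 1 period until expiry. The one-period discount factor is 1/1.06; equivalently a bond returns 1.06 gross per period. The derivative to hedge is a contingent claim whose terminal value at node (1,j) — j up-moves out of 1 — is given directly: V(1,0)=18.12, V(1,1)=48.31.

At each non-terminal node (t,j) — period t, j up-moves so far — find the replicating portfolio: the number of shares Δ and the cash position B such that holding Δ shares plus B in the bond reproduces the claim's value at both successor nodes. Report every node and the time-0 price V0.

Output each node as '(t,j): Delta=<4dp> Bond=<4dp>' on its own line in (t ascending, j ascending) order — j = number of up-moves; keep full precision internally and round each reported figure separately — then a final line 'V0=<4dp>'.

The replicating-portfolio and risk-neutral prices coincide; use p* = (1.06−0.87)/(1.11−0.87) = 0.7917 for the latter.
Terminal payoffs: V(1,0)=18.1200, V(1,1)=48.3100
(0,0): S=121.0000. Δ = (V_up−V_dn)/(S_up−S_dn) = (48.3100−18.1200)/(134.3100−105.2700) = 1.0396. V = [p*·48.3100 + (1−p*)·18.1200]/1.06 = 39.6419. B = V − Δ·S = -86.1498.
The time-0 hedge costs 39.6419, which is the no-arbitrage price.

(0,0): Delta=1.0396 Bond=-86.1498
V0=39.6419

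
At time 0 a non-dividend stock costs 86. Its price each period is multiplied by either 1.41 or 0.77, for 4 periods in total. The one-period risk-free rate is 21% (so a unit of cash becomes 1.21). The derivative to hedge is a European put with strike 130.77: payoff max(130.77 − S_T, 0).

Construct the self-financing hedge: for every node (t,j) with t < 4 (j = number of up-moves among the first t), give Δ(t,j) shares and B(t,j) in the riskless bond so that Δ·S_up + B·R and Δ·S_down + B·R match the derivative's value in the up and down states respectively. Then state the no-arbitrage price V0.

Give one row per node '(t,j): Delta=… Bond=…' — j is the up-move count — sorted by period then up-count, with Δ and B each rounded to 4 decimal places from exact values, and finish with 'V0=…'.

Risk-neutral probability p* = (R−d)/(u−d) = (1.21−0.77)/(1.41−0.77) = 0.6875.
Payoff layer (t=4): V(4,0)=100.5384, V(4,1)=75.4108, V(4,2)=29.3980, V(4,3)=0.0000, V(4,4)=0.0000
Node (3,0) S=39.2618: V=(p*·75.4108+(1−p*)·100.5384)/1.21=68.8125; Δ=(75.4108−100.5384)/(55.3592−30.2316)=-1.0000; B=V−Δ·S=108.0744
Node (3,1) S=71.8951: V=(p*·29.3980+(1−p*)·75.4108)/1.21=36.1793; Δ=(29.3980−75.4108)/(101.3720−55.3592)=-1.0000; B=V−Δ·S=108.0744
Node (3,2) S=131.6520: V=(p*·0.0000+(1−p*)·29.3980)/1.21=7.5925; Δ=(0.0000−29.3980)/(185.6293−101.3720)=-0.3489; B=V−Δ·S=53.5268
Node (3,3) S=241.0770: V=(p*·0.0000+(1−p*)·0.0000)/1.21=0.0000; Δ=(0.0000−0.0000)/(339.9186−185.6293)=0.0000; B=V−Δ·S=0.0000
Node (2,0) S=50.9894: V=(p*·36.1793+(1−p*)·68.8125)/1.21=38.3283; Δ=(36.1793−68.8125)/(71.8951−39.2618)=-1.0000; B=V−Δ·S=89.3177
Node (2,1) S=93.3702: V=(p*·7.5925+(1−p*)·36.1793)/1.21=13.6577; Δ=(7.5925−36.1793)/(131.6520−71.8951)=-0.4784; B=V−Δ·S=58.3247
Node (2,2) S=170.9766: V=(p*·0.0000+(1−p*)·7.5925)/1.21=1.9609; Δ=(0.0000−7.5925)/(241.0770−131.6520)=-0.0694; B=V−Δ·S=13.8241
Node (1,0) S=66.2200: V=(p*·13.6577+(1−p*)·38.3283)/1.21=17.6589; Δ=(13.6577−38.3283)/(93.3702−50.9894)=-0.5821; B=V−Δ·S=56.2066
Node (1,1) S=121.2600: V=(p*·1.9609+(1−p*)·13.6577)/1.21=4.6414; Δ=(1.9609−13.6577)/(170.9766−93.3702)=-0.1507; B=V−Δ·S=22.9178
Node (0,0) S=86.0000: V=(p*·4.6414+(1−p*)·17.6589)/1.21=7.1978; Δ=(4.6414−17.6589)/(121.2600−66.2200)=-0.2365; B=V−Δ·S=27.5376
Check: Δ(0,0)·S0 + B(0,0) = 7.1978 = V0.

(0,0): Delta=-0.2365 Bond=27.5376
(1,0): Delta=-0.5821 Bond=56.2066
(1,1): Delta=-0.1507 Bond=22.9178
(2,0): Delta=-1.0000 Bond=89.3177
(2,1): Delta=-0.4784 Bond=58.3247
(2,2): Delta=-0.0694 Bond=13.8241
(3,0): Delta=-1.0000 Bond=108.0744
(3,1): Delta=-1.0000 Bond=108.0744
(3,2): Delta=-0.3489 Bond=53.5268
(3,3): Delta=0.0000 Bond=0.0000
V0=7.1978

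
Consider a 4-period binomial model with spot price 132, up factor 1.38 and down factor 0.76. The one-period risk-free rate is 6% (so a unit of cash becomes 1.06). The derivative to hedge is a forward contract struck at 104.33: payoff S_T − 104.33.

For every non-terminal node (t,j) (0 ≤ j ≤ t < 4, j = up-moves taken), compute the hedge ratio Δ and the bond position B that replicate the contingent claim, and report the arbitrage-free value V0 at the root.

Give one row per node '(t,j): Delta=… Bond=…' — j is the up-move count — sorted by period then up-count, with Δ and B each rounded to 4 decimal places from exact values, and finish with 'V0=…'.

Since d<R<u, set p* = (R−d)/(u−d) = 0.4839; price each node as the discounted p*-expectation of its children.
Terminal payoffs: V(4,0)=-60.2919, V(4,1)=-24.3661, V(4,2)=40.8676, V(4,3)=159.3182, V(4,4)=374.3996
Node (3,0) S=57.9448: V=(p*·-24.3661+(1−p*)·-60.2919)/1.06=-40.4797; Δ=(-24.3661−-60.2919)/(79.9639−44.0381)=1.0000; B=V−Δ·S=-98.4245
Node (3,1) S=105.2156: V=(p*·40.8676+(1−p*)·-24.3661)/1.06=6.7911; Δ=(40.8676−-24.3661)/(145.1976−79.9639)=1.0000; B=V−Δ·S=-98.4245
Node (3,2) S=191.0494: V=(p*·159.3182+(1−p*)·40.8676)/1.06=92.6249; Δ=(159.3182−40.8676)/(263.6482−145.1976)=1.0000; B=V−Δ·S=-98.4245
Node (3,3) S=346.9055: V=(p*·374.3996+(1−p*)·159.3182)/1.06=248.4810; Δ=(374.3996−159.3182)/(478.7296−263.6482)=1.0000; B=V−Δ·S=-98.4245
Node (2,0) S=76.2432: V=(p*·6.7911+(1−p*)·-40.4797)/1.06=-16.6101; Δ=(6.7911−-40.4797)/(105.2156−57.9448)=1.0000; B=V−Δ·S=-92.8533
Node (2,1) S=138.4416: V=(p*·92.6249+(1−p*)·6.7911)/1.06=45.5883; Δ=(92.6249−6.7911)/(191.0494−105.2156)=1.0000; B=V−Δ·S=-92.8533
Node (2,2) S=251.3808: V=(p*·248.4810+(1−p*)·92.6249)/1.06=158.5275; Δ=(248.4810−92.6249)/(346.9055−191.0494)=1.0000; B=V−Δ·S=-92.8533
Node (1,0) S=100.3200: V=(p*·45.5883+(1−p*)·-16.6101)/1.06=12.7225; Δ=(45.5883−-16.6101)/(138.4416−76.2432)=1.0000; B=V−Δ·S=-87.5975
Node (1,1) S=182.1600: V=(p*·158.5275+(1−p*)·45.5883)/1.06=94.5625; Δ=(158.5275−45.5883)/(251.3808−138.4416)=1.0000; B=V−Δ·S=-87.5975
Node (0,0) S=132.0000: V=(p*·94.5625+(1−p*)·12.7225)/1.06=49.3609; Δ=(94.5625−12.7225)/(182.1600−100.3200)=1.0000; B=V−Δ·S=-82.6391
Each (Δ,B) replicates both successor values, so the strategy is self-financing and V0 is arbitrage-free.

(0,0): Delta=1.0000 Bond=-82.6391
(1,0): Delta=1.0000 Bond=-87.5975
(1,1): Delta=1.0000 Bond=-87.5975
(2,0): Delta=1.0000 Bond=-92.8533
(2,1): Delta=1.0000 Bond=-92.8533
(2,2): Delta=1.0000 Bond=-92.8533
(3,0): Delta=1.0000 Bond=-98.4245
(3,1): Delta=1.0000 Bond=-98.4245
(3,2): Delta=1.0000 Bond=-98.4245
(3,3): Delta=1.0000 Bond=-98.4245
V0=49.3609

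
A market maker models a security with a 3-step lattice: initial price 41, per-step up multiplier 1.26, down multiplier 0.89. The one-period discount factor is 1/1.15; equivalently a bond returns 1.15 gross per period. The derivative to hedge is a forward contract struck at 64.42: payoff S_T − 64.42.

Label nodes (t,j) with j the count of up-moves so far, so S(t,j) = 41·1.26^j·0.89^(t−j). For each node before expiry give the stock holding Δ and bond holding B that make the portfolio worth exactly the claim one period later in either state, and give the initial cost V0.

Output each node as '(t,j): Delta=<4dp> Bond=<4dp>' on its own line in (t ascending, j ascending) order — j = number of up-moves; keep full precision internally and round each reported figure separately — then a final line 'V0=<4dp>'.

Under the risk-neutral measure, an up-move has probability p* = (R−d)/(u−d) = 0.7027 and values discount at R = 1.15.
Terminal values V(3,·): V(3,0)=-35.5163, V(3,1)=-23.5001, V(3,2)=-6.4885, V(3,3)=17.5954
(2,0): S=32.4761. Δ = (V_up−V_dn)/(S_up−S_dn) = (-23.5001−-35.5163)/(40.9199−28.9037) = 1.0000. V = [p*·-23.5001 + (1−p*)·-35.5163]/1.15 = -23.5413. B = V − Δ·S = -56.0174.
(2,1): S=45.9774. Δ = (V_up−V_dn)/(S_up−S_dn) = (-6.4885−-23.5001)/(57.9315−40.9199) = 1.0000. V = [p*·-6.4885 + (1−p*)·-23.5001]/1.15 = -10.0400. B = V − Δ·S = -56.0174.
(2,2): S=65.0916. Δ = (V_up−V_dn)/(S_up−S_dn) = (17.5954−-6.4885)/(82.0154−57.9315) = 1.0000. V = [p*·17.5954 + (1−p*)·-6.4885]/1.15 = 9.0742. B = V − Δ·S = -56.0174.
(1,0): S=36.4900. Δ = (V_up−V_dn)/(S_up−S_dn) = (-10.0400−-23.5413)/(45.9774−32.4761) = 1.0000. V = [p*·-10.0400 + (1−p*)·-23.5413]/1.15 = -12.2208. B = V − Δ·S = -48.7108.
(1,1): S=51.6600. Δ = (V_up−V_dn)/(S_up−S_dn) = (9.0742−-10.0400)/(65.0916−45.9774) = 1.0000. V = [p*·9.0742 + (1−p*)·-10.0400]/1.15 = 2.9492. B = V − Δ·S = -48.7108.
(0,0): S=41.0000. Δ = (V_up−V_dn)/(S_up−S_dn) = (2.9492−-12.2208)/(51.6600−36.4900) = 1.0000. V = [p*·2.9492 + (1−p*)·-12.2208]/1.15 = -1.3572. B = V − Δ·S = -42.3572.
Each (Δ,B) replicates both successor values, so the strategy is self-financing and V0 is arbitrage-free.

(0,0): Delta=1.0000 Bond=-42.3572
(1,0): Delta=1.0000 Bond=-48.7108
(1,1): Delta=1.0000 Bond=-48.7108
(2,0): Delta=1.0000 Bond=-56.0174
(2,1): Delta=1.0000 Bond=-56.0174
(2,2): Delta=1.0000 Bond=-56.0174
V0=-1.3572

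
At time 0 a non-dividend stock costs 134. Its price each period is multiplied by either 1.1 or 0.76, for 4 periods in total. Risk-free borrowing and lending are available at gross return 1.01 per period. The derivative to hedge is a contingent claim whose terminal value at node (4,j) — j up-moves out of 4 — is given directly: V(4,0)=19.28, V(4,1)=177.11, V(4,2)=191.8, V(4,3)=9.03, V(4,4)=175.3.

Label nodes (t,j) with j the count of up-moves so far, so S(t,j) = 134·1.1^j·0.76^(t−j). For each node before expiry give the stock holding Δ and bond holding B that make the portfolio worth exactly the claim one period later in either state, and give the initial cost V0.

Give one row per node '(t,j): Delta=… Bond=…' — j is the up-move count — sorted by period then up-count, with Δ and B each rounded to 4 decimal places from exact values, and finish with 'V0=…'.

No-arbitrage ⇒ martingale measure with p* = (R−d)/(u−d) = 0.7353.
Terminal values V(4,·): V(4,0)=19.2800, V(4,1)=177.1100, V(4,2)=191.8000, V(4,3)=9.0300, V(4,4)=175.3000
Node (3,0) S=58.8228: V=(p*·177.1100+(1−p*)·19.2800)/1.01=133.9916; Δ=(177.1100−19.2800)/(64.7051−44.7053)=7.8916; B=V−Δ·S=-330.2143
Node (3,1) S=85.1382: V=(p*·191.8000+(1−p*)·177.1100)/1.01=186.0510; Δ=(191.8000−177.1100)/(93.6521−64.7051)=0.5075; B=V−Δ·S=142.8451
Node (3,2) S=123.2264: V=(p*·9.0300+(1−p*)·191.8000)/1.01=56.8419; Δ=(9.0300−191.8000)/(135.5490−93.6521)=-4.3624; B=V−Δ·S=594.4007
Node (3,3) S=178.3540: V=(p*·175.3000+(1−p*)·9.0300)/1.01=129.9875; Δ=(175.3000−9.0300)/(196.1894−135.5490)=2.7419; B=V−Δ·S=-359.0419
Node (2,0) S=77.3984: V=(p*·186.0510+(1−p*)·133.9916)/1.01=170.5649; Δ=(186.0510−133.9916)/(85.1382−58.8228)=1.9783; B=V−Δ·S=17.4490
Node (2,1) S=112.0240: V=(p*·56.8419+(1−p*)·186.0510)/1.01=90.1429; Δ=(56.8419−186.0510)/(123.2264−85.1382)=-3.3924; B=V−Δ·S=470.1696
Node (2,2) S=162.1400: V=(p*·129.9875+(1−p*)·56.8419)/1.01=109.5301; Δ=(129.9875−56.8419)/(178.3540−123.2264)=1.3268; B=V−Δ·S=-105.6040
Node (1,0) S=101.8400: V=(p*·90.1429+(1−p*)·170.5649)/1.01=110.3278; Δ=(90.1429−170.5649)/(112.0240−77.3984)=-2.3226; B=V−Δ·S=346.8631
Node (1,1) S=147.4000: V=(p*·109.5301+(1−p*)·90.1429)/1.01=103.3645; Δ=(109.5301−90.1429)/(162.1400−112.0240)=0.3868; B=V−Δ·S=46.3432
Node (0,0) S=134.0000: V=(p*·103.3645+(1−p*)·110.3278)/1.01=104.1661; Δ=(103.3645−110.3278)/(147.4000−101.8400)=-0.1528; B=V−Δ·S=124.6461
Self-financing check: at every node Δ·S+B equals the discounted successor values.

(0,0): Delta=-0.1528 Bond=124.6461
(1,0): Delta=-2.3226 Bond=346.8631
(1,1): Delta=0.3868 Bond=46.3432
(2,0): Delta=1.9783 Bond=17.4490
(2,1): Delta=-3.3924 Bond=470.1696
(2,2): Delta=1.3268 Bond=-105.6040
(3,0): Delta=7.8916 Bond=-330.2143
(3,1): Delta=0.5075 Bond=142.8451
(3,2): Delta=-4.3624 Bond=594.4007
(3,3): Delta=2.7419 Bond=-359.0419
V0=104.1661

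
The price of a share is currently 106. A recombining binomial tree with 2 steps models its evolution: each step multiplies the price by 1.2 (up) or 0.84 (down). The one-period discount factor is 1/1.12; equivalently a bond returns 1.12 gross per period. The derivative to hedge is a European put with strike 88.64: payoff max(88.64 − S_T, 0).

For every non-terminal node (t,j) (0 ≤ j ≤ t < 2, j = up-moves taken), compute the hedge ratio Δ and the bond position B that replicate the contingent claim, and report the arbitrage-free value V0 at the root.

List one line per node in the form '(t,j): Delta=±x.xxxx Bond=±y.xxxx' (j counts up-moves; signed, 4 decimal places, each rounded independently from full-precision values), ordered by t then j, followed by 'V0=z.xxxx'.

Under the risk-neutral measure, an up-move has probability p* = (R−d)/(u−d) = 0.7778 and values discount at R = 1.12.
At expiry t=2: V(2,0)=13.8464, V(2,1)=0.0000, V(2,2)=0.0000
  t=1,j=0: stock 89.0400 → up 106.8480 (V=0.0000), down 74.7936 (V=13.8464). Price 2.7473; hedge Δ=-0.4320, bond B=41.2095.
  t=1,j=1: stock 127.2000 → up 152.6400 (V=0.0000), down 106.8480 (V=0.0000). Price 0.0000; hedge Δ=0.0000, bond B=0.0000.
  t=0,j=0: stock 106.0000 → up 127.2000 (V=0.0000), down 89.0400 (V=2.7473). Price 0.5451; hedge Δ=-0.0720, bond B=8.1765.
Root portfolio cost Δ·106+B reproduces V0=0.5451.

(0,0): Delta=-0.0720 Bond=8.1765
(1,0): Delta=-0.4320 Bond=41.2095
(1,1): Delta=0.0000 Bond=0.0000
V0=0.5451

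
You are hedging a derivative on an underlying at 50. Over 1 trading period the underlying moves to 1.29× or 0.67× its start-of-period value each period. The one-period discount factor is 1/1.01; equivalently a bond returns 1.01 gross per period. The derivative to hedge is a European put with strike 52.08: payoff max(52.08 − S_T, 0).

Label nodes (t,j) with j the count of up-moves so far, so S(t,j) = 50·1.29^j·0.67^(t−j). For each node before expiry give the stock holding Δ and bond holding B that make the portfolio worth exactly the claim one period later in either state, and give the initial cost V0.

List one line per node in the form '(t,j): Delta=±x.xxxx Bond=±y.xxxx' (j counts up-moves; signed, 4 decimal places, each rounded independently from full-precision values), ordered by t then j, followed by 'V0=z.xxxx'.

(0,0): Delta=-0.5994 Bond=38.2756
V0=8.3079

No-arbitrage ⇒ martingale measure with p* = (R−d)/(u−d) = 0.5484.
Terminal payoffs: V(1,0)=18.5800, V(1,1)=0.0000
Node (0,0) S=50.0000: V=(p*·0.0000+(1−p*)·18.5800)/1.01=8.3079; Δ=(0.0000−18.5800)/(64.5000−33.5000)=-0.5994; B=V−Δ·S=38.2756
Self-financing check: at every node Δ·S+B equals the discounted successor values.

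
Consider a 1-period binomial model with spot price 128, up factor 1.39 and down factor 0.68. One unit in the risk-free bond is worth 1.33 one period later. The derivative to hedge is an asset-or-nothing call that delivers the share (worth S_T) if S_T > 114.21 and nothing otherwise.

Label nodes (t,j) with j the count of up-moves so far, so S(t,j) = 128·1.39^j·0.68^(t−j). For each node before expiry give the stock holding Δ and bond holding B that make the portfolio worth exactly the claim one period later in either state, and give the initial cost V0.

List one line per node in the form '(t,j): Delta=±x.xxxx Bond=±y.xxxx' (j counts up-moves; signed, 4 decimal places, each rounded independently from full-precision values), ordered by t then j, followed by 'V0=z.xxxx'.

Since d<R<u, set p* = (R−d)/(u−d) = 0.9155; price each node as the discounted p*-expectation of its children.
Terminal values V(1,·): V(1,0)=0.0000, V(1,1)=177.9200
(0,0): S=128.0000. Δ = (V_up−V_dn)/(S_up−S_dn) = (177.9200−0.0000)/(177.9200−87.0400) = 1.9577. V = [p*·177.9200 + (1−p*)·0.0000]/1.33 = 122.4696. B = V − Δ·S = -128.1220.
Check: Δ(0,0)·S0 + B(0,0) = 122.4696 = V0.

(0,0): Delta=1.9577 Bond=-128.1220
V0=122.4696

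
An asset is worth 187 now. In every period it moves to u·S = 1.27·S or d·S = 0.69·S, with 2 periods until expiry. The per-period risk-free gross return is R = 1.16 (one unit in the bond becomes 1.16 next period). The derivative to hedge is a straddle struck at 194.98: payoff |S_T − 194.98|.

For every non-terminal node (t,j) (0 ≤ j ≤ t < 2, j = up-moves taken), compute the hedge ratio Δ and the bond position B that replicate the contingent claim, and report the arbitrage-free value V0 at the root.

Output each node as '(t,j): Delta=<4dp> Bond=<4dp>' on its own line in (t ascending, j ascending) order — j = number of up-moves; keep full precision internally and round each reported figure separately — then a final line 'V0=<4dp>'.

(0,0): Delta=0.3736 Bond=-7.8877
(1,0): Delta=-1.0000 Bond=168.0862
(1,1): Delta=0.5483 Bond=-50.6305
V0=61.9760

The replicating-portfolio and risk-neutral prices coincide; use p* = (1.16−0.69)/(1.27−0.69) = 0.8103 for the latter.
Terminal payoffs: V(2,0)=105.9493, V(2,1)=31.1119, V(2,2)=106.6323
  t=1,j=0: stock 129.0300 → up 163.8681 (V=31.1119), down 89.0307 (V=105.9493). Price 39.0562; hedge Δ=-1.0000, bond B=168.0862.
  t=1,j=1: stock 237.4900 → up 301.6123 (V=106.6323), down 163.8681 (V=31.1119). Price 79.5771; hedge Δ=0.5483, bond B=-50.6305.
  t=0,j=0: stock 187.0000 → up 237.4900 (V=79.5771), down 129.0300 (V=39.0562). Price 61.9760; hedge Δ=0.3736, bond B=-7.8877.
Each (Δ,B) replicates both successor values, so the strategy is self-financing and V0 is arbitrage-free.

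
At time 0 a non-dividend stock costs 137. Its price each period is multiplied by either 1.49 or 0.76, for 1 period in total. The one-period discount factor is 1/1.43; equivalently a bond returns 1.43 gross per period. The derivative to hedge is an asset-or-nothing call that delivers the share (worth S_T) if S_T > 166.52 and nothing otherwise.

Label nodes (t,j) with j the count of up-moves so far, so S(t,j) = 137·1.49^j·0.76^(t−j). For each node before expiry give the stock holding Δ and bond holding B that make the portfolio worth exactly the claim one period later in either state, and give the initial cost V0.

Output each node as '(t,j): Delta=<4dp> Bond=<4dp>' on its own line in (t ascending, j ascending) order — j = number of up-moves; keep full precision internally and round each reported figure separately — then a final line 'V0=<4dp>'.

(0,0): Delta=2.0411 Bond=-148.6146
V0=131.0155

Under the risk-neutral measure, an up-move has probability p* = (R−d)/(u−d) = 0.9178 and values discount at R = 1.43.
Payoff layer (t=1): V(1,0)=0.0000, V(1,1)=204.1300
Node (0,0) S=137.0000: V=(p*·204.1300+(1−p*)·0.0000)/1.43=131.0155; Δ=(204.1300−0.0000)/(204.1300−104.1200)=2.0411; B=V−Δ·S=-148.6146
Each (Δ,B) replicates both successor values, so the strategy is self-financing and V0 is arbitrage-free.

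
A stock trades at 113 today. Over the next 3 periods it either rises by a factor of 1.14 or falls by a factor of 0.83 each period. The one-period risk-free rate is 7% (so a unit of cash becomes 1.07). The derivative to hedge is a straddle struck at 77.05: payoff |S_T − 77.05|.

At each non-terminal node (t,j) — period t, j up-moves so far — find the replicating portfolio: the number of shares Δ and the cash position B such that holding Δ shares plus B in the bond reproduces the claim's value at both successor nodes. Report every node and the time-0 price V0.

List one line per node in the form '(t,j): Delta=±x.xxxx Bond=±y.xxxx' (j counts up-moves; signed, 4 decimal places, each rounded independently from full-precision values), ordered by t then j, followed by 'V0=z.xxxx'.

The replicating-portfolio and risk-neutral prices coincide; use p* = (1.07−0.83)/(1.14−0.83) = 0.7742 for the latter.
At expiry t=3: V(3,0)=12.4381, V(3,1)=11.6941, V(3,2)=44.8395, V(3,3)=90.3645
Node (2,0) S=77.8457: V=(p*·11.6941+(1−p*)·12.4381)/1.07=11.0861; Δ=(11.6941−12.4381)/(88.7441−64.6119)=-0.0308; B=V−Δ·S=13.4860
Node (2,1) S=106.9206: V=(p*·44.8395+(1−p*)·11.6941)/1.07=34.9113; Δ=(44.8395−11.6941)/(121.8895−88.7441)=1.0000; B=V−Δ·S=-72.0093
Node (2,2) S=146.8548: V=(p*·90.3645+(1−p*)·44.8395)/1.07=74.8455; Δ=(90.3645−44.8395)/(167.4145−121.8895)=1.0000; B=V−Δ·S=-72.0093
Node (1,0) S=93.7900: V=(p*·34.9113+(1−p*)·11.0861)/1.07=27.5994; Δ=(34.9113−11.0861)/(106.9206−77.8457)=0.8194; B=V−Δ·S=-49.2560
Node (1,1) S=128.8200: V=(p*·74.8455+(1−p*)·34.9113)/1.07=61.5215; Δ=(74.8455−34.9113)/(146.8548−106.9206)=1.0000; B=V−Δ·S=-67.2985
Node (0,0) S=113.0000: V=(p*·61.5215+(1−p*)·27.5994)/1.07=50.3380; Δ=(61.5215−27.5994)/(128.8200−93.7900)=0.9684; B=V−Δ·S=-59.0882
Root portfolio cost Δ·113+B reproduces V0=50.3380.

(0,0): Delta=0.9684 Bond=-59.0882
(1,0): Delta=0.8194 Bond=-49.2560
(1,1): Delta=1.0000 Bond=-67.2985
(2,0): Delta=-0.0308 Bond=13.4860
(2,1): Delta=1.0000 Bond=-72.0093
(2,2): Delta=1.0000 Bond=-72.0093
V0=50.3380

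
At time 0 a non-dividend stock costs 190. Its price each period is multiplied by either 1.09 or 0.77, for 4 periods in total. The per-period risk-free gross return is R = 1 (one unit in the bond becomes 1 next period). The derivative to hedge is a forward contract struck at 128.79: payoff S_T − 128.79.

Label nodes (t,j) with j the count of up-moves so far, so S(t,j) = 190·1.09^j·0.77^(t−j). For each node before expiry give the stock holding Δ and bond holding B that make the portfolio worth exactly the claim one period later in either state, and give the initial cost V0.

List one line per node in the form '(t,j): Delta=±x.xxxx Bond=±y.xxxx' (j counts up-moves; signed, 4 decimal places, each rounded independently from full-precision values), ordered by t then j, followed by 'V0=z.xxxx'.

(0,0): Delta=1.0000 Bond=-128.7900
(1,0): Delta=1.0000 Bond=-128.7900
(1,1): Delta=1.0000 Bond=-128.7900
(2,0): Delta=1.0000 Bond=-128.7900
(2,1): Delta=1.0000 Bond=-128.7900
(2,2): Delta=1.0000 Bond=-128.7900
(3,0): Delta=1.0000 Bond=-128.7900
(3,1): Delta=1.0000 Bond=-128.7900
(3,2): Delta=1.0000 Bond=-128.7900
(3,3): Delta=1.0000 Bond=-128.7900
V0=61.2100

Risk-neutral probability p* = (R−d)/(u−d) = (1−0.77)/(1.09−0.77) = 0.7187.
At expiry t=4: V(4,0)=-61.9992, V(4,1)=-34.2420, V(4,2)=5.0507, V(4,3)=60.6727, V(4,4)=139.4105
Node (3,0) S=86.7413: V=(p*·-34.2420+(1−p*)·-61.9992)/1=-42.0487; Δ=(-34.2420−-61.9992)/(94.5480−66.7908)=1.0000; B=V−Δ·S=-128.7900
Node (3,1) S=122.7896: V=(p*·5.0507+(1−p*)·-34.2420)/1=-6.0004; Δ=(5.0507−-34.2420)/(133.8407−94.5480)=1.0000; B=V−Δ·S=-128.7900
Node (3,2) S=173.8190: V=(p*·60.6727+(1−p*)·5.0507)/1=45.0290; Δ=(60.6727−5.0507)/(189.4627−133.8407)=1.0000; B=V−Δ·S=-128.7900
Node (3,3) S=246.0555: V=(p*·139.4105+(1−p*)·60.6727)/1=117.2655; Δ=(139.4105−60.6727)/(268.2005−189.4627)=1.0000; B=V−Δ·S=-128.7900
Node (2,0) S=112.6510: V=(p*·-6.0004+(1−p*)·-42.0487)/1=-16.1390; Δ=(-6.0004−-42.0487)/(122.7896−86.7413)=1.0000; B=V−Δ·S=-128.7900
Node (2,1) S=159.4670: V=(p*·45.0290+(1−p*)·-6.0004)/1=30.6770; Δ=(45.0290−-6.0004)/(173.8190−122.7896)=1.0000; B=V−Δ·S=-128.7900
Node (2,2) S=225.7390: V=(p*·117.2655+(1−p*)·45.0290)/1=96.9490; Δ=(117.2655−45.0290)/(246.0555−173.8190)=1.0000; B=V−Δ·S=-128.7900
Node (1,0) S=146.3000: V=(p*·30.6770+(1−p*)·-16.1390)/1=17.5100; Δ=(30.6770−-16.1390)/(159.4670−112.6510)=1.0000; B=V−Δ·S=-128.7900
Node (1,1) S=207.1000: V=(p*·96.9490+(1−p*)·30.6770)/1=78.3100; Δ=(96.9490−30.6770)/(225.7390−159.4670)=1.0000; B=V−Δ·S=-128.7900
Node (0,0) S=190.0000: V=(p*·78.3100+(1−p*)·17.5100)/1=61.2100; Δ=(78.3100−17.5100)/(207.1000−146.3000)=1.0000; B=V−Δ·S=-128.7900
Check: Δ(0,0)·S0 + B(0,0) = 61.2100 = V0.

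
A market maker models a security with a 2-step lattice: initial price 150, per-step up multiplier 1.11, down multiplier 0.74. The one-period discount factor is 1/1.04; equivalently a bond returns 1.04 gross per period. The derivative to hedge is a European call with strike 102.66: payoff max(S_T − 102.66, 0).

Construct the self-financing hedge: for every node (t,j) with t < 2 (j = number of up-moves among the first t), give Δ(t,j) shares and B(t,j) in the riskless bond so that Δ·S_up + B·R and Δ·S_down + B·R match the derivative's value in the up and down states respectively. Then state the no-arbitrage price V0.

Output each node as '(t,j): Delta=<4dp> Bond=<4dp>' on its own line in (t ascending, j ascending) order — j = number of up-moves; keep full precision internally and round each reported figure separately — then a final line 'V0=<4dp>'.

(0,0): Delta=0.9327 Bond=-84.1471
(1,0): Delta=0.5004 Bond=-39.5192
(1,1): Delta=1.0000 Bond=-98.7115
V0=55.7641

Risk-neutral probability p* = (R−d)/(u−d) = (1.04−0.74)/(1.11−0.74) = 0.8108.
At expiry t=2: V(2,0)=0.0000, V(2,1)=20.5500, V(2,2)=82.1550
(1,0): S=111.0000. Δ = (V_up−V_dn)/(S_up−S_dn) = (20.5500−0.0000)/(123.2100−82.1400) = 0.5004. V = [p*·20.5500 + (1−p*)·0.0000]/1.04 = 16.0213. B = V − Δ·S = -39.5192.
(1,1): S=166.5000. Δ = (V_up−V_dn)/(S_up−S_dn) = (82.1550−20.5500)/(184.8150−123.2100) = 1.0000. V = [p*·82.1550 + (1−p*)·20.5500]/1.04 = 67.7885. B = V − Δ·S = -98.7115.
(0,0): S=150.0000. Δ = (V_up−V_dn)/(S_up−S_dn) = (67.7885−16.0213)/(166.5000−111.0000) = 0.9327. V = [p*·67.7885 + (1−p*)·16.0213]/1.04 = 55.7641. B = V − Δ·S = -84.1471.
Check: Δ(0,0)·S0 + B(0,0) = 55.7641 = V0.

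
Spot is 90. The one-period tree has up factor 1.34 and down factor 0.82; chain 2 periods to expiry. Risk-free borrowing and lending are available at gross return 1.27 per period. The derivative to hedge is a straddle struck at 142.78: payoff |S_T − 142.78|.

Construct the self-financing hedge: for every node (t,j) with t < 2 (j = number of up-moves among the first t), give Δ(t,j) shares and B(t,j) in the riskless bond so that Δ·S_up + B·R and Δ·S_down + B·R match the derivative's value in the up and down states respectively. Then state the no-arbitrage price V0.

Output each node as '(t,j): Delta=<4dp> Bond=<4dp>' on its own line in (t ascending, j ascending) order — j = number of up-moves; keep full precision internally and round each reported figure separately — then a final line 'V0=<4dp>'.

(0,0): Delta=-0.4518 Bond=56.6705
(1,0): Delta=-1.0000 Bond=112.4252
(1,1): Delta=-0.3997 Bond=65.6787
V0=16.0042

Risk-neutral probability p* = (R−d)/(u−d) = (1.27−0.82)/(1.34−0.82) = 0.8654.
Payoff layer (t=2): V(2,0)=82.2640, V(2,1)=43.8880, V(2,2)=18.8240
(1,0): S=73.8000. Δ = (V_up−V_dn)/(S_up−S_dn) = (43.8880−82.2640)/(98.8920−60.5160) = -1.0000. V = [p*·43.8880 + (1−p*)·82.2640]/1.27 = 38.6252. B = V − Δ·S = 112.4252.
(1,1): S=120.6000. Δ = (V_up−V_dn)/(S_up−S_dn) = (18.8240−43.8880)/(161.6040−98.8920) = -0.3997. V = [p*·18.8240 + (1−p*)·43.8880]/1.27 = 17.4787. B = V − Δ·S = 65.6787.
(0,0): S=90.0000. Δ = (V_up−V_dn)/(S_up−S_dn) = (17.4787−38.6252)/(120.6000−73.8000) = -0.4518. V = [p*·17.4787 + (1−p*)·38.6252]/1.27 = 16.0042. B = V − Δ·S = 56.6705.
Root portfolio cost Δ·90+B reproduces V0=16.0042.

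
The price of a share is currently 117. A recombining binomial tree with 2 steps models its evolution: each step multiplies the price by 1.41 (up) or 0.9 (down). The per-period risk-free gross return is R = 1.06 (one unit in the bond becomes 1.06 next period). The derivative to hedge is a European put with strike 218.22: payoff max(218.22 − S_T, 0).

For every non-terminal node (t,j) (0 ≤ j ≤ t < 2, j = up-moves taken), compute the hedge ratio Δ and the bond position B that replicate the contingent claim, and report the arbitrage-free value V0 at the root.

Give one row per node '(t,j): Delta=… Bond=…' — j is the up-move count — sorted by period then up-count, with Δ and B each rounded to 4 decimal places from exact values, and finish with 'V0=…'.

Since d<R<u, set p* = (R−d)/(u−d) = 0.3137; price each node as the discounted p*-expectation of its children.
Payoff layer (t=2): V(2,0)=123.4500, V(2,1)=69.7470, V(2,2)=0.0000
(1,0): S=105.3000. Δ = (V_up−V_dn)/(S_up−S_dn) = (69.7470−123.4500)/(148.4730−94.7700) = -1.0000. V = [p*·69.7470 + (1−p*)·123.4500]/1.06 = 100.5679. B = V − Δ·S = 205.8679.
(1,1): S=164.9700. Δ = (V_up−V_dn)/(S_up−S_dn) = (0.0000−69.7470)/(232.6077−148.4730) = -0.8290. V = [p*·0.0000 + (1−p*)·69.7470]/1.06 = 45.1562. B = V − Δ·S = 181.9150.
(0,0): S=117.0000. Δ = (V_up−V_dn)/(S_up−S_dn) = (45.1562−100.5679)/(164.9700−105.3000) = -0.9286. V = [p*·45.1562 + (1−p*)·100.5679]/1.06 = 78.4753. B = V − Δ·S = 187.1257.
Check: Δ(0,0)·S0 + B(0,0) = 78.4753 = V0.

(0,0): Delta=-0.9286 Bond=187.1257
(1,0): Delta=-1.0000 Bond=205.8679
(1,1): Delta=-0.8290 Bond=181.9150
V0=78.4753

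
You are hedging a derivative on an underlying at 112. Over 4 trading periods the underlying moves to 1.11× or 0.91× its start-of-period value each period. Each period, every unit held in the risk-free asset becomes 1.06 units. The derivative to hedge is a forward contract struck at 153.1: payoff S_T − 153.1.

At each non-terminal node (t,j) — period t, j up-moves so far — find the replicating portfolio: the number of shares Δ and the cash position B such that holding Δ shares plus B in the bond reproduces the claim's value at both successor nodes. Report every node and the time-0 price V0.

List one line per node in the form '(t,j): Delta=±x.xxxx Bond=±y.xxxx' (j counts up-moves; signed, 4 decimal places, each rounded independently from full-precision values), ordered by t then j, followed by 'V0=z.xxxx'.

(0,0): Delta=1.0000 Bond=-121.2695
(1,0): Delta=1.0000 Bond=-128.5457
(1,1): Delta=1.0000 Bond=-128.5457
(2,0): Delta=1.0000 Bond=-136.2585
(2,1): Delta=1.0000 Bond=-136.2585
(2,2): Delta=1.0000 Bond=-136.2585
(3,0): Delta=1.0000 Bond=-144.4340
(3,1): Delta=1.0000 Bond=-144.4340
(3,2): Delta=1.0000 Bond=-144.4340
(3,3): Delta=1.0000 Bond=-144.4340
V0=-9.2695

No-arbitrage ⇒ martingale measure with p* = (R−d)/(u−d) = 0.7500.
Payoff layer (t=4): V(4,0)=-76.2960, V(4,1)=-59.4161, V(4,2)=-38.8262, V(4,3)=-13.7110, V(4,4)=16.9239
Node (3,0) S=84.4000: V=(p*·-59.4161+(1−p*)·-76.2960)/1.06=-60.0340; Δ=(-59.4161−-76.2960)/(93.6839−76.8040)=1.0000; B=V−Δ·S=-144.4340
Node (3,1) S=102.9494: V=(p*·-38.8262+(1−p*)·-59.4161)/1.06=-41.4846; Δ=(-38.8262−-59.4161)/(114.2738−93.6839)=1.0000; B=V−Δ·S=-144.4340
Node (3,2) S=125.5756: V=(p*·-13.7110+(1−p*)·-38.8262)/1.06=-18.8583; Δ=(-13.7110−-38.8262)/(139.3890−114.2738)=1.0000; B=V−Δ·S=-144.4340
Node (3,3) S=153.1747: V=(p*·16.9239+(1−p*)·-13.7110)/1.06=8.7407; Δ=(16.9239−-13.7110)/(170.0239−139.3890)=1.0000; B=V−Δ·S=-144.4340
Node (2,0) S=92.7472: V=(p*·-41.4846+(1−p*)·-60.0340)/1.06=-43.5113; Δ=(-41.4846−-60.0340)/(102.9494−84.4000)=1.0000; B=V−Δ·S=-136.2585
Node (2,1) S=113.1312: V=(p*·-18.8583+(1−p*)·-41.4846)/1.06=-23.1273; Δ=(-18.8583−-41.4846)/(125.5756−102.9494)=1.0000; B=V−Δ·S=-136.2585
Node (2,2) S=137.9952: V=(p*·8.7407+(1−p*)·-18.8583)/1.06=1.7367; Δ=(8.7407−-18.8583)/(153.1747−125.5756)=1.0000; B=V−Δ·S=-136.2585
Node (1,0) S=101.9200: V=(p*·-23.1273+(1−p*)·-43.5113)/1.06=-26.6257; Δ=(-23.1273−-43.5113)/(113.1312−92.7472)=1.0000; B=V−Δ·S=-128.5457
Node (1,1) S=124.3200: V=(p*·1.7367+(1−p*)·-23.1273)/1.06=-4.2257; Δ=(1.7367−-23.1273)/(137.9952−113.1312)=1.0000; B=V−Δ·S=-128.5457
Node (0,0) S=112.0000: V=(p*·-4.2257+(1−p*)·-26.6257)/1.06=-9.2695; Δ=(-4.2257−-26.6257)/(124.3200−101.9200)=1.0000; B=V−Δ·S=-121.2695
The time-0 hedge costs -9.2695, which is the no-arbitrage price.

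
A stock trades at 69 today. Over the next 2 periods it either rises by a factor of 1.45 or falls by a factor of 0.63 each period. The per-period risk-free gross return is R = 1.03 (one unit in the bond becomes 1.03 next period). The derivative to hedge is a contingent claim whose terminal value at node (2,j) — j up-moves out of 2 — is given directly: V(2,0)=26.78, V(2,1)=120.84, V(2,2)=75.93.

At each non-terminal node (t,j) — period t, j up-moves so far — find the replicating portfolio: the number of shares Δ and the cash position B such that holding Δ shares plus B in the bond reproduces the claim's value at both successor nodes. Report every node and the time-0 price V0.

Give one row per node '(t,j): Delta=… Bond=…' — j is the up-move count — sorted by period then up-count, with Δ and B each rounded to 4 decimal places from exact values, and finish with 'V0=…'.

(0,0): Delta=0.4508 Bond=49.4675
(1,0): Delta=2.6388 Bond=-44.1608
(1,1): Delta=-0.5474 Bond=150.8194
V0=80.5707

The replicating-portfolio and risk-neutral prices coincide; use p* = (1.03−0.63)/(1.45−0.63) = 0.4878 for the latter.
Terminal payoffs: V(2,0)=26.7800, V(2,1)=120.8400, V(2,2)=75.9300
(1,0): S=43.4700. Δ = (V_up−V_dn)/(S_up−S_dn) = (120.8400−26.7800)/(63.0315−27.3861) = 2.6388. V = [p*·120.8400 + (1−p*)·26.7800]/1.03 = 70.5465. B = V − Δ·S = -44.1608.
(1,1): S=100.0500. Δ = (V_up−V_dn)/(S_up−S_dn) = (75.9300−120.8400)/(145.0725−63.0315) = -0.5474. V = [p*·75.9300 + (1−p*)·120.8400]/1.03 = 96.0511. B = V − Δ·S = 150.8194.
(0,0): S=69.0000. Δ = (V_up−V_dn)/(S_up−S_dn) = (96.0511−70.5465)/(100.0500−43.4700) = 0.4508. V = [p*·96.0511 + (1−p*)·70.5465]/1.03 = 80.5707. B = V − Δ·S = 49.4675.
Check: Δ(0,0)·S0 + B(0,0) = 80.5707 = V0.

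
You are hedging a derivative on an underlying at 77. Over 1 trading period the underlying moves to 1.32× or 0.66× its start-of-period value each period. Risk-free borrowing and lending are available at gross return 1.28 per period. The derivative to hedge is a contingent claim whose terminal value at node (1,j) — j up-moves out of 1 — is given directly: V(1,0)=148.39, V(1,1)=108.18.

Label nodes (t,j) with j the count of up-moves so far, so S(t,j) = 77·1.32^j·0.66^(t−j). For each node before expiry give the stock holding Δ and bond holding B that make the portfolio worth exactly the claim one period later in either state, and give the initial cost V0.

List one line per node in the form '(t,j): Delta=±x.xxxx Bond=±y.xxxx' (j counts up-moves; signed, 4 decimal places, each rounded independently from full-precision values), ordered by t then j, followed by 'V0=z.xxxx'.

(0,0): Delta=-0.7912 Bond=147.3437
V0=86.4195

Under the risk-neutral measure, an up-move has probability p* = (R−d)/(u−d) = 0.9394 and values discount at R = 1.28.
Payoff layer (t=1): V(1,0)=148.3900, V(1,1)=108.1800
(0,0): S=77.0000. Δ = (V_up−V_dn)/(S_up−S_dn) = (108.1800−148.3900)/(101.6400−50.8200) = -0.7912. V = [p*·108.1800 + (1−p*)·148.3900]/1.28 = 86.4195. B = V − Δ·S = 147.3437.
Root portfolio cost Δ·77+B reproduces V0=86.4195.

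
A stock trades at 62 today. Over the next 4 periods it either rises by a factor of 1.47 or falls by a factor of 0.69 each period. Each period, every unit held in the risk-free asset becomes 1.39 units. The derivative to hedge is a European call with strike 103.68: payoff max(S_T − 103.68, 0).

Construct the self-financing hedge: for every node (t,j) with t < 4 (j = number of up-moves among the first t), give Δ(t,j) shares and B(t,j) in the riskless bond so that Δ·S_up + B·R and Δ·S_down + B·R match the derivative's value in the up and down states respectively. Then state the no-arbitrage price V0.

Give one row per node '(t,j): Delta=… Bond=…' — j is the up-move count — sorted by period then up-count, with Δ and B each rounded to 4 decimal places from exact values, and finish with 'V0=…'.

(0,0): Delta=0.9164 Bond=-21.9662
(1,0): Delta=0.4024 Bond=-8.5454
(1,1): Delta=0.9439 Bond=-33.0459
(2,0): Delta=0.0000 Bond=0.0000
(2,1): Delta=0.4240 Bond=-13.2355
(2,2): Delta=0.9718 Bond=-49.6707
(3,0): Delta=0.0000 Bond=0.0000
(3,1): Delta=0.0000 Bond=0.0000
(3,2): Delta=0.4467 Bond=-20.4999
(3,3): Delta=1.0000 Bond=-74.5899
V0=34.8486

No-arbitrage ⇒ martingale measure with p* = (R−d)/(u−d) = 0.8974.
Terminal payoffs: V(4,0)=0.0000, V(4,1)=0.0000, V(4,2)=0.0000, V(4,3)=32.2117, V(4,4)=185.8283
(3,0): S=20.3676. Δ = (V_up−V_dn)/(S_up−S_dn) = (0.0000−0.0000)/(29.9403−14.0536) = 0.0000. V = [p*·0.0000 + (1−p*)·0.0000]/1.39 = 0.0000. B = V − Δ·S = 0.0000.
(3,1): S=43.3918. Δ = (V_up−V_dn)/(S_up−S_dn) = (0.0000−0.0000)/(63.7859−29.9403) = 0.0000. V = [p*·0.0000 + (1−p*)·0.0000]/1.39 = 0.0000. B = V − Δ·S = 0.0000.
(3,2): S=92.4433. Δ = (V_up−V_dn)/(S_up−S_dn) = (32.2117−0.0000)/(135.8917−63.7859) = 0.4467. V = [p*·32.2117 + (1−p*)·0.0000]/1.39 = 20.7970. B = V − Δ·S = -20.4999.
(3,3): S=196.9444. Δ = (V_up−V_dn)/(S_up−S_dn) = (185.8283−32.2117)/(289.5083−135.8917) = 1.0000. V = [p*·185.8283 + (1−p*)·32.2117]/1.39 = 122.3545. B = V − Δ·S = -74.5899.
(2,0): S=29.5182. Δ = (V_up−V_dn)/(S_up−S_dn) = (0.0000−0.0000)/(43.3918−20.3676) = 0.0000. V = [p*·0.0000 + (1−p*)·0.0000]/1.39 = 0.0000. B = V − Δ·S = 0.0000.
(2,1): S=62.8866. Δ = (V_up−V_dn)/(S_up−S_dn) = (20.7970−0.0000)/(92.4433−43.3918) = 0.4240. V = [p*·20.7970 + (1−p*)·0.0000]/1.39 = 13.4273. B = V − Δ·S = -13.2355.
(2,2): S=133.9758. Δ = (V_up−V_dn)/(S_up−S_dn) = (122.3545−20.7970)/(196.9444−92.4433) = 0.9718. V = [p*·122.3545 + (1−p*)·20.7970]/1.39 = 80.5312. B = V − Δ·S = -49.6707.
(1,0): S=42.7800. Δ = (V_up−V_dn)/(S_up−S_dn) = (13.4273−0.0000)/(62.8866−29.5182) = 0.4024. V = [p*·13.4273 + (1−p*)·0.0000]/1.39 = 8.6692. B = V − Δ·S = -8.5454.
(1,1): S=91.1400. Δ = (V_up−V_dn)/(S_up−S_dn) = (80.5312−13.4273)/(133.9758−62.8866) = 0.9439. V = [p*·80.5312 + (1−p*)·13.4273]/1.39 = 52.9847. B = V − Δ·S = -33.0459.
(0,0): S=62.0000. Δ = (V_up−V_dn)/(S_up−S_dn) = (52.9847−8.6692)/(91.1400−42.7800) = 0.9164. V = [p*·52.9847 + (1−p*)·8.6692]/1.39 = 34.8486. B = V − Δ·S = -21.9662.
Root portfolio cost Δ·62+B reproduces V0=34.8486.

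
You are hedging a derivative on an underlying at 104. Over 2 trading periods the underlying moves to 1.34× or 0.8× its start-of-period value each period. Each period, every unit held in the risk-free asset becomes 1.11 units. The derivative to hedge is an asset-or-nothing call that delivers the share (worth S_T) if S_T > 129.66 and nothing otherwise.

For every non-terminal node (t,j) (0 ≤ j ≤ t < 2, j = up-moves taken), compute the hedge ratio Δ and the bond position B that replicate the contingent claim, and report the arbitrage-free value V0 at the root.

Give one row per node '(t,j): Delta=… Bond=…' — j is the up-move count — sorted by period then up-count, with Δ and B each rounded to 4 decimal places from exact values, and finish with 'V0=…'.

(0,0): Delta=1.7197 Bond=-128.9024
(1,0): Delta=0.0000 Bond=0.0000
(1,1): Delta=2.4815 Bond=-249.2391
V0=49.9497

The replicating-portfolio and risk-neutral prices coincide; use p* = (1.11−0.8)/(1.34−0.8) = 0.5741 for the latter.
Terminal payoffs: V(2,0)=0.0000, V(2,1)=0.0000, V(2,2)=186.7424
  t=1,j=0: stock 83.2000 → up 111.4880 (V=0.0000), down 66.5600 (V=0.0000). Price 0.0000; hedge Δ=0.0000, bond B=0.0000.
  t=1,j=1: stock 139.3600 → up 186.7424 (V=186.7424), down 111.4880 (V=0.0000). Price 96.5802; hedge Δ=2.4815, bond B=-249.2391.
  t=0,j=0: stock 104.0000 → up 139.3600 (V=96.5802), down 83.2000 (V=0.0000). Price 49.9497; hedge Δ=1.7197, bond B=-128.9024.
Self-financing check: at every node Δ·S+B equals the discounted successor values.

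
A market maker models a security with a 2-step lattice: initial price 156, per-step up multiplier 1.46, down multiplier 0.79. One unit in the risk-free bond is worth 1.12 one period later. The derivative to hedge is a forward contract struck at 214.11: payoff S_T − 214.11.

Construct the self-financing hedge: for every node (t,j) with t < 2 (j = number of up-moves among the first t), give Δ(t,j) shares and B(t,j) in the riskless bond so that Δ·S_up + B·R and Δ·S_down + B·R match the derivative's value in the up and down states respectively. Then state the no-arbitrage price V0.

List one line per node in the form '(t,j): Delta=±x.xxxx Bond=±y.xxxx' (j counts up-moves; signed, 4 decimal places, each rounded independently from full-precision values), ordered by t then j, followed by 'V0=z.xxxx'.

(0,0): Delta=1.0000 Bond=-170.6872
(1,0): Delta=1.0000 Bond=-191.1696
(1,1): Delta=1.0000 Bond=-191.1696
V0=-14.6872

No-arbitrage ⇒ martingale measure with p* = (R−d)/(u−d) = 0.4925.
Terminal values V(2,·): V(2,0)=-116.7504, V(2,1)=-34.1796, V(2,2)=118.4196
(1,0): S=123.2400. Δ = (V_up−V_dn)/(S_up−S_dn) = (-34.1796−-116.7504)/(179.9304−97.3596) = 1.0000. V = [p*·-34.1796 + (1−p*)·-116.7504]/1.12 = -67.9296. B = V − Δ·S = -191.1696.
(1,1): S=227.7600. Δ = (V_up−V_dn)/(S_up−S_dn) = (118.4196−-34.1796)/(332.5296−179.9304) = 1.0000. V = [p*·118.4196 + (1−p*)·-34.1796]/1.12 = 36.5904. B = V − Δ·S = -191.1696.
(0,0): S=156.0000. Δ = (V_up−V_dn)/(S_up−S_dn) = (36.5904−-67.9296)/(227.7600−123.2400) = 1.0000. V = [p*·36.5904 + (1−p*)·-67.9296]/1.12 = -14.6872. B = V − Δ·S = -170.6872.
The time-0 hedge costs -14.6872, which is the no-arbitrage price.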